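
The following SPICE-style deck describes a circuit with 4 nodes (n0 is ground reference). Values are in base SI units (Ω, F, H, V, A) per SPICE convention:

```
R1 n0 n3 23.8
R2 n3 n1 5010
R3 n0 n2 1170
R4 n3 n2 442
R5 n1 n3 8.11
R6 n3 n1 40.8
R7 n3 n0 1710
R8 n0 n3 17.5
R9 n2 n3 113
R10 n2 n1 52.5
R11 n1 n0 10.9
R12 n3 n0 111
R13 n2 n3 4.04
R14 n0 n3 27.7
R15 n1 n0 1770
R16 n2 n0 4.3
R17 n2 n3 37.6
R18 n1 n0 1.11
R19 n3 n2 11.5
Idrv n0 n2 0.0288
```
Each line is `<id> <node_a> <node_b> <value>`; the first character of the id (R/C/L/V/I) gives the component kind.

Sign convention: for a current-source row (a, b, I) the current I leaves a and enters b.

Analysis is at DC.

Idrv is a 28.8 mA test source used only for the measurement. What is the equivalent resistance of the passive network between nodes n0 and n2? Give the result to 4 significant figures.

MNA unknowns: 3 node voltages V₁..V_3
R1: Y=0.04202 on G[0,3]
R2: Y=0.0001996 on G[3,1]
R3: Y=0.0008547 on G[0,2]
R4: Y=0.002262 on G[3,2]
R5: Y=0.1233 on G[1,3]
R6: Y=0.02451 on G[3,1]
R7: Y=0.0005848 on G[3,0]
R8: Y=0.05714 on G[0,3]
R9: Y=0.008850 on G[2,3]
R10: Y=0.01905 on G[2,1]
R11: Y=0.09174 on G[1,0]
R12: Y=0.009009 on G[3,0]
R13: Y=0.2475 on G[2,3]
R14: Y=0.03610 on G[0,3]
R15: Y=0.0005650 on G[1,0]
R16: Y=0.2326 on G[2,0]
R17: Y=0.02660 on G[2,3]
R18: Y=0.9009 on G[1,0]
R19: Y=0.08696 on G[3,2]
Idrv: z[0]−=0.0288, z[2]+=0.0288
solve → V1=0.006393, V2=0.07074, V3=0.04101

R_eq = 2.456 Ω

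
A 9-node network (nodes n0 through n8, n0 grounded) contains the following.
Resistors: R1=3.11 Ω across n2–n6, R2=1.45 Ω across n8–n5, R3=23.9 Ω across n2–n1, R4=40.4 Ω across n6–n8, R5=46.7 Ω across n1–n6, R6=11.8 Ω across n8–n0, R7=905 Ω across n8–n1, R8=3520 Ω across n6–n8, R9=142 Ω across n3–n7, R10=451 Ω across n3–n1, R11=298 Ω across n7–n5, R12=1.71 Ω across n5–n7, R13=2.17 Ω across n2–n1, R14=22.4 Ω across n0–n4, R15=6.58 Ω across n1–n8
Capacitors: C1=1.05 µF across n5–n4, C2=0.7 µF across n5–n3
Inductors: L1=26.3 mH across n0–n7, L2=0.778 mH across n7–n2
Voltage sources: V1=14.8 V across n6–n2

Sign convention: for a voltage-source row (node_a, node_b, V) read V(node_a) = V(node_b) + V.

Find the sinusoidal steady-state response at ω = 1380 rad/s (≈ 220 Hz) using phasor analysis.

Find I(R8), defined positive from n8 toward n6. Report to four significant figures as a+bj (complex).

MNA unknowns: 8 node voltages V₁..V_8 plus 1 source current (V1)
R1: Y=0.3215+0.000j on G[2,6]
R2: Y=0.6897+0.000j on G[8,5]
C1: Y=0.000+0.001449j on G[5,4]
R3: Y=0.04184+0.000j on G[2,1]
R4: Y=0.02475+0.000j on G[6,8]
R5: Y=0.02141+0.000j on G[1,6]
R6: Y=0.08475+0.000j on G[8,0]
R7: Y=0.001105+0.000j on G[8,1]
R8: Y=0.0002841+0.000j on G[6,8]
R9: Y=0.007042+0.000j on G[3,7]
L1: Y=0.000-0.02755j on G[0,7]
L2: Y=0.000-0.9314j on G[7,2]
R10: Y=0.002217+0.000j on G[3,1]
R11: Y=0.003356+0.000j on G[7,5]
R12: Y=0.5848+0.000j on G[5,7]
R13: Y=0.4608+0.000j on G[2,1]
R14: Y=0.04464+0.000j on G[0,4]
C2: Y=0.000+0.0009660j on G[5,3]
R15: Y=0.1520+0.000j on G[1,8]
V1: row V6−V2=14.8, i_V1 at 6,2
solve → V1=-0.2196-0.4866j, V2=-0.9064-0.5495j, V3=-0.7093-0.2506j, V4=0.007763-0.01196j, V5=-0.3607-0.2511j, V6=13.89-0.5495j, V7=-0.8636-0.2241j, V8=0.06878-0.2745j
aux → i_V1=-5.407+0.008234j

-0.003928+7.813e-05j A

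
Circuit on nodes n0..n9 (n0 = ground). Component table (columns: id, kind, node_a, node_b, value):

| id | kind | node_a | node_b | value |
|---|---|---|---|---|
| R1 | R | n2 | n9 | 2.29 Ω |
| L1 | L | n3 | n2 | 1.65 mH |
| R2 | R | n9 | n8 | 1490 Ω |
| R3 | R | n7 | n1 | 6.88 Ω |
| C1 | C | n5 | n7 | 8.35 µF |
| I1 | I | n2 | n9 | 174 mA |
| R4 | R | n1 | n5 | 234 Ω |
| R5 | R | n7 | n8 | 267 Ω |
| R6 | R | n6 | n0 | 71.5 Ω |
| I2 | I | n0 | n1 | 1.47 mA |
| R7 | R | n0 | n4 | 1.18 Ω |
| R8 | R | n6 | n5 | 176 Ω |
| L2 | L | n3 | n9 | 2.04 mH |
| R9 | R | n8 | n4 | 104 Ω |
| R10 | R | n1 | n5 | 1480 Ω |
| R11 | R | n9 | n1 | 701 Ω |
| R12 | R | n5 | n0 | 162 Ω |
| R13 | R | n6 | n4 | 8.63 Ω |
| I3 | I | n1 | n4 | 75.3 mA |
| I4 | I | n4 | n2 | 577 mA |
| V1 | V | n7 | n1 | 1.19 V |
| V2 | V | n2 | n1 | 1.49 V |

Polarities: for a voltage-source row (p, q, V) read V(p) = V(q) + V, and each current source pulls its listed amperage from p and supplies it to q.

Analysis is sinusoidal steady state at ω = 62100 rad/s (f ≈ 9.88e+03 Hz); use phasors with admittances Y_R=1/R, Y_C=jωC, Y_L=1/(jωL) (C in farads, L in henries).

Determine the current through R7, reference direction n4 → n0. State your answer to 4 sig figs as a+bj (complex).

Element admittances at ω=62100 rad/s:
  Y(R1) = 0.4367+0.000j S between n2,n9
  Y(L1) = 0.000-0.009759j S between n3,n2
  Y(R2) = 0.0006711+0.000j S between n9,n8
  Y(R3) = 0.1453+0.000j S between n7,n1
  Y(C1) = 0.000+0.5185j S between n5,n7
  I1: injects 0.174 A into n9 (from n2)
  Y(R4) = 0.004274+0.000j S between n1,n5
  Y(R5) = 0.003745+0.000j S between n7,n8
  Y(R6) = 0.01399+0.000j S between n6,n0
  I2: injects 0.00147 A into n1 (from n0)
  Y(R7) = 0.8475+0.000j S between n0,n4
  Y(R8) = 0.005682+0.000j S between n6,n5
  Y(L2) = 0.000-0.007894j S between n3,n9
  Y(R9) = 0.009615+0.000j S between n8,n4
  Y(R10) = 0.0006757+0.000j S between n1,n5
  Y(R11) = 0.001427+0.000j S between n9,n1
  Y(R12) = 0.006173+0.000j S between n5,n0
  Y(R13) = 0.1159+0.000j S between n6,n4
  I3: injects 0.0753 A into n4 (from n1)
  I4: injects 0.577 A into n2 (from n4)
  V1: constraint V(n7)−V(n1) = 1.19
  V2: constraint V(n2)−V(n1) = 1.49
Assemble and solve the 11×11 MNA system:
  V(n1)=33.02-0.6195j  V(n2)=34.51-0.6195j  V(n3)=34.67-0.6176j  V(n4)=-0.2672-0.001261j  V(n5)=34.20+0.1604j  V(n6)=1.205+0.005644j  V(n7)=34.21-0.6195j  V(n8)=10.61-0.1956j  V(n9)=34.86-0.6153j
  i(V1)=-0.6657-0.004141j  i(V2)=0.5581+0.0002757j

-0.2265-0.001069j A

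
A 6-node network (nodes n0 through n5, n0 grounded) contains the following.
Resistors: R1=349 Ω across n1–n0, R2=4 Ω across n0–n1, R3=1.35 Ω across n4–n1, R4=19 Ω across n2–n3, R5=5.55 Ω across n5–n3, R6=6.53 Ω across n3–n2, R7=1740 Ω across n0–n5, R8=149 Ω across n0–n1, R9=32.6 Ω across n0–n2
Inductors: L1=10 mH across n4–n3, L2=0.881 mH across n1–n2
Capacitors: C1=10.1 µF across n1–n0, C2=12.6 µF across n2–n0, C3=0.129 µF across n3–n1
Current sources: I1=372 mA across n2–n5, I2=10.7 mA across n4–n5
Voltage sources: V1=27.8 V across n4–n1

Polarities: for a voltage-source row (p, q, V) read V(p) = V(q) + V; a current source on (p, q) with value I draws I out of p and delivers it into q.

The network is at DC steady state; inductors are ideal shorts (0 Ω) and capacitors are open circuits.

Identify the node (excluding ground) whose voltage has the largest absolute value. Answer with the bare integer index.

5

Apply KCL at each of the 5 non-ground nodes and solve the resulting linear system.
Node n1: branches {R1, R2, R3, C1, R8, L2, C3, V1} → V_1 = -0.05895
Node n2: branches {R4, R6, C2, L2, I1, R9} → V_2 = -0.05895
Node n3: branches {R4, L1, R5, R6, C3} → V_3 = 27.74
Node n4: branches {R3, L1, I2, V1} → V_4 = 27.74
Node n5: branches {R5, R7, I1, I2} → V_5 = 29.77
Source currents: i(L1)=5.355, i(L2)=-5.350, i(V1)=-25.96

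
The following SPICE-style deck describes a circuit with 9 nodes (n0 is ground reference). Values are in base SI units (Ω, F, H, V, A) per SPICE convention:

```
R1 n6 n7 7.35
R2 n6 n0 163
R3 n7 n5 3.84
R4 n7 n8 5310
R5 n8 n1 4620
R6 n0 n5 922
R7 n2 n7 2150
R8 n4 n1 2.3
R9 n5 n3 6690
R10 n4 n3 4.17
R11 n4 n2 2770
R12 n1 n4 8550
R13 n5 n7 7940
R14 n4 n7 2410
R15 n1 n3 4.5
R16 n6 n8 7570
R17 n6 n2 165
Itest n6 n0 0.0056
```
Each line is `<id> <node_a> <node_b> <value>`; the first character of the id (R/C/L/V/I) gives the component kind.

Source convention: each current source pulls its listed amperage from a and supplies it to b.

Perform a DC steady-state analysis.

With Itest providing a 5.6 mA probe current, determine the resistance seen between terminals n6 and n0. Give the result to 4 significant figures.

R_eq = 138.8 Ω

Apply KCL at each of the 8 non-ground nodes and solve the resulting linear system.
Node n1: branches {R5, R8, R12, R15} → V_1 = -0.7727
Node n2: branches {R7, R11, R17} → V_2 = -0.7764
Node n3: branches {R9, R10, R15} → V_3 = -0.7727
Node n4: branches {R8, R10, R11, R12, R14} → V_4 = -0.7727
Node n5: branches {R3, R6, R9, R13} → V_5 = -0.7678
Node n6: branches {R1, R2, R16, R17, Itest} → V_6 = -0.7771
Node n7: branches {R1, R3, R4, R7, R13, R14} → V_7 = -0.7710
Node n8: branches {R4, R5, R16} → V_8 = -0.7732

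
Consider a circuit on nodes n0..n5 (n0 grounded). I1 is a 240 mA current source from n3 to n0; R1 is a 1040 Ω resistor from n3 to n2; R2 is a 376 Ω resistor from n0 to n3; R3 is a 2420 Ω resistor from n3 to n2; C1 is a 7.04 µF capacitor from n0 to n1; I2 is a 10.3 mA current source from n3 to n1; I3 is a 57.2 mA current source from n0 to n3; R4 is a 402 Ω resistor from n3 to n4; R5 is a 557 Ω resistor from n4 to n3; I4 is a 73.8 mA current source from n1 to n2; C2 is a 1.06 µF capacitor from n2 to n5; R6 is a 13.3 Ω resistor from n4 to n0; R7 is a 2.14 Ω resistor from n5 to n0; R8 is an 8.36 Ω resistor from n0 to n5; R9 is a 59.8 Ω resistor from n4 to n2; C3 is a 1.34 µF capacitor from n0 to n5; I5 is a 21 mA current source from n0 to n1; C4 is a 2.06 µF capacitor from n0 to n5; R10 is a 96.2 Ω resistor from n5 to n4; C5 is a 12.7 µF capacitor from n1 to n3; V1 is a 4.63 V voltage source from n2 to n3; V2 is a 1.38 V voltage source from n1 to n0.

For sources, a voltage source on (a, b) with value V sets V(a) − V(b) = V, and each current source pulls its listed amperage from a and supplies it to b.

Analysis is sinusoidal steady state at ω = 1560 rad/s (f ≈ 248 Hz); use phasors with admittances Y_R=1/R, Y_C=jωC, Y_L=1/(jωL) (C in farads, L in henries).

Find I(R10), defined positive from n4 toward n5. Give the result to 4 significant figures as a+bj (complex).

MNA unknowns: 5 node voltages V₁..V_5 plus 2 source currents (V1, V2)
I1: z[3]−=0.24, z[0]+=0.24
R1: Y=0.0009615+0.000j on G[3,2]
R2: Y=0.002660+0.000j on G[0,3]
R3: Y=0.0004132+0.000j on G[3,2]
C1: Y=0.000+0.01098j on G[0,1]
I2: z[3]−=0.0103, z[1]+=0.0103
I3: z[0]−=0.0572, z[3]+=0.0572
R4: Y=0.002488+0.000j on G[3,4]
R5: Y=0.001795+0.000j on G[4,3]
I4: z[1]−=0.0738, z[2]+=0.0738
C2: Y=0.000+0.001654j on G[2,5]
R6: Y=0.07519+0.000j on G[4,0]
R7: Y=0.4673+0.000j on G[5,0]
R8: Y=0.1196+0.000j on G[0,5]
R9: Y=0.01672+0.000j on G[4,2]
C3: Y=0.000+0.002090j on G[0,5]
I5: z[0]−=0.021, z[1]+=0.021
C4: Y=0.000+0.003214j on G[0,5]
R10: Y=0.01040+0.000j on G[5,4]
C5: Y=0.000+0.01981j on G[1,3]
V1: row V2−V3=4.63, i_V1 at 2,3
V2: row V1−V0=1.38, i_V2 at 1,0
solve → V1=1.380+0.000j, V2=0.9228+5.085j, V3=-3.707+5.085j, V4=-0.005539+1.004j, V5=-0.01394+0.02019j
aux → i_V1=0.06028-0.06979j, i_V2=-0.1432-0.1159j

8.730e-05+0.01023j A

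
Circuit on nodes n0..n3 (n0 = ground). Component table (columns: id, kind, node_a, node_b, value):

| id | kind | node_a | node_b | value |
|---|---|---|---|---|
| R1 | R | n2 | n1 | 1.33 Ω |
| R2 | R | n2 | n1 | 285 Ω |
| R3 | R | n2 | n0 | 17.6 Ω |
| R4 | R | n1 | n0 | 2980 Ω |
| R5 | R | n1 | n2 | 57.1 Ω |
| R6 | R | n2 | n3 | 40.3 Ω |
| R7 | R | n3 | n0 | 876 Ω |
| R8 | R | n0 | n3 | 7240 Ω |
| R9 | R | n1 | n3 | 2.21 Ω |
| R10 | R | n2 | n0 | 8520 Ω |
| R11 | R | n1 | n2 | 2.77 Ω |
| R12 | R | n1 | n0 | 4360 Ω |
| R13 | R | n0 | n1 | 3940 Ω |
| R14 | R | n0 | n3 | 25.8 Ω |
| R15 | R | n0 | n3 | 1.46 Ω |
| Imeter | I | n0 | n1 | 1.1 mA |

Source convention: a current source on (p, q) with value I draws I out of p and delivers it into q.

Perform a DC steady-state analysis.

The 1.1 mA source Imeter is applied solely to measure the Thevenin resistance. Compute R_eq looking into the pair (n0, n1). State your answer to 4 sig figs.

R_eq = 2.930 Ω

Element admittances at DC:
  Y(R1) = 0.7519 S between n2,n1
  Y(R2) = 0.003509 S between n2,n1
  Y(R3) = 0.05682 S between n2,n0
  Y(R4) = 0.0003356 S between n1,n0
  Y(R5) = 0.01751 S between n1,n2
  Y(R6) = 0.02481 S between n2,n3
  Y(R7) = 0.001142 S between n3,n0
  Y(R8) = 0.0001381 S between n0,n3
  Y(R9) = 0.4525 S between n1,n3
  Y(R10) = 0.0001174 S between n2,n0
  Y(R11) = 0.3610 S between n1,n2
  Y(R12) = 0.0002294 S between n1,n0
  Y(R13) = 0.0002538 S between n0,n1
  Y(R14) = 0.03876 S between n0,n3
  Y(R15) = 0.6849 S between n0,n3
  Imeter: injects 0.0011 A into n1 (from n0)
Assemble and solve the 3×3 MNA system:
  V(n1)=0.003223  V(n2)=0.003032  V(n3)=0.001276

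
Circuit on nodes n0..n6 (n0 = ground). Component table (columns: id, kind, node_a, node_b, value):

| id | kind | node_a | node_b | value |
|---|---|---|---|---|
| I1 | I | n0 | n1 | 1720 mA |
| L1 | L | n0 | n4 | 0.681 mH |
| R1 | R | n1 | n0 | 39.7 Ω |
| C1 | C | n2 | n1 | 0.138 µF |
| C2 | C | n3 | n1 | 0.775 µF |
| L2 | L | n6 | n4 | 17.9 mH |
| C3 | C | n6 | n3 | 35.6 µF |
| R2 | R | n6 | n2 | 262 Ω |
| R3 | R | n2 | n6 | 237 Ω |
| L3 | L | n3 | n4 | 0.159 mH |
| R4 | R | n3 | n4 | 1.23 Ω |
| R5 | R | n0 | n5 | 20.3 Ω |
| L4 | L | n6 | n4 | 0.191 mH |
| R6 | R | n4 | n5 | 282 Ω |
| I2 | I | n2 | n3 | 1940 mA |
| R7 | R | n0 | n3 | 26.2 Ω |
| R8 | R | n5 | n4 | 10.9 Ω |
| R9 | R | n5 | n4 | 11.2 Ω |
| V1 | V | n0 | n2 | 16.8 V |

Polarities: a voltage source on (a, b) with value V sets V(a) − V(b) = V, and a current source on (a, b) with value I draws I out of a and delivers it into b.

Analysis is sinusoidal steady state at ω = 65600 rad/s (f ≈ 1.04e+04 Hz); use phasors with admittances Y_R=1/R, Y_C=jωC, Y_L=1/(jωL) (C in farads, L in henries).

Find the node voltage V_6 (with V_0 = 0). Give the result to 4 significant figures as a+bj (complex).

30.87+6.357j V

MNA unknowns: 6 node voltages V₁..V_6 plus 1 source current (V1)
I1: z[0]−=1.72, z[1]+=1.72
L1: Y=0.000-0.02238j on G[0,4]
R1: Y=0.02519+0.000j on G[1,0]
C1: Y=0.000+0.009053j on G[2,1]
C2: Y=0.000+0.05084j on G[3,1]
L2: Y=0.000-0.0008516j on G[6,4]
C3: Y=0.000+2.335j on G[6,3]
R2: Y=0.003817+0.000j on G[6,2]
R3: Y=0.004219+0.000j on G[2,6]
L3: Y=0.000-0.09587j on G[3,4]
R4: Y=0.8130+0.000j on G[3,4]
R5: Y=0.04926+0.000j on G[0,5]
L4: Y=0.000-0.07981j on G[6,4]
R6: Y=0.003546+0.000j on G[4,5]
I2: z[2]−=1.94, z[3]+=1.94
R7: Y=0.03817+0.000j on G[0,3]
R8: Y=0.09174+0.000j on G[5,4]
R9: Y=0.08929+0.000j on G[5,4]
V1: row V0−V2=16.8, i_V1 at 0,2
solve → V1=28.47-11.49j, V2=-16.80+0.000j, V3=30.83+6.193j, V4=29.24+6.346j, V5=23.08+5.009j, V6=30.87+6.357j
aux → i_V1=1.453-0.4609j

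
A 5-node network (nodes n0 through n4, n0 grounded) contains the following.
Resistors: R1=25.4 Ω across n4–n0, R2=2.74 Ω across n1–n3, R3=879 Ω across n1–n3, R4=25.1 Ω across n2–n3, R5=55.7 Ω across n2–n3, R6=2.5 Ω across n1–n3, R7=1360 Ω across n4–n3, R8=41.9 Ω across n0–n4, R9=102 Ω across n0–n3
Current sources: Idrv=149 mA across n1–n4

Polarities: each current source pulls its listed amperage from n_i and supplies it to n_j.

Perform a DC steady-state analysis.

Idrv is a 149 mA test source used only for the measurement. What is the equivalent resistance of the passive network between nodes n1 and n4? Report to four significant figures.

R_eq = 109.7 Ω

Element admittances at DC:
  Y(R1) = 0.03937 S between n4,n0
  Y(R2) = 0.3650 S between n1,n3
  Y(R3) = 0.001138 S between n1,n3
  Y(R4) = 0.03984 S between n2,n3
  Y(R5) = 0.01795 S between n2,n3
  Y(R6) = 0.4000 S between n1,n3
  Y(R7) = 0.0007353 S between n4,n3
  Y(R8) = 0.02387 S between n0,n4
  Y(R9) = 0.009804 S between n0,n3
  Idrv: injects 0.149 A into n4 (from n1)
Assemble and solve the 4×4 MNA system:
  V(n1)=-14.18  V(n2)=-13.99  V(n3)=-13.99  V(n4)=2.168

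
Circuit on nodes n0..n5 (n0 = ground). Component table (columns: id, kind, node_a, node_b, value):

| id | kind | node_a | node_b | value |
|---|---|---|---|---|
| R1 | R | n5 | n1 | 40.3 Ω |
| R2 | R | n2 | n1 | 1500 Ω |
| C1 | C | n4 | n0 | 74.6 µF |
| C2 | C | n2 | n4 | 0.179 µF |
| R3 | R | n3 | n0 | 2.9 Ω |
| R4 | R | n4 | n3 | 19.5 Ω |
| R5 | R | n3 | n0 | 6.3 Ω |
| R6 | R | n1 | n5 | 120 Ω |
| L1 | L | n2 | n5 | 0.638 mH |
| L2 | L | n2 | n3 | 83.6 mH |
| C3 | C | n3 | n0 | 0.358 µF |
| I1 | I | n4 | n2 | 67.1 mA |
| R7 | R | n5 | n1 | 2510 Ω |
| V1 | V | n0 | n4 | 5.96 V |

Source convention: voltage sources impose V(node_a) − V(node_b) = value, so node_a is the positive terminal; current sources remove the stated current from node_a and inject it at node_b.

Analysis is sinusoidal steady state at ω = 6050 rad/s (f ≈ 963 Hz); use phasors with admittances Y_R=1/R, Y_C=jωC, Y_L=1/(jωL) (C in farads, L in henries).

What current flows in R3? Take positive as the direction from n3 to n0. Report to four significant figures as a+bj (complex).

MNA unknowns: 5 node voltages V₁..V_5 plus 1 source current (V1)
R1: Y=0.02481+0.000j on G[5,1]
R2: Y=0.0006667+0.000j on G[2,1]
C1: Y=0.000+0.4513j on G[4,0]
C2: Y=0.000+0.001083j on G[2,4]
R3: Y=0.3448+0.000j on G[3,0]
R4: Y=0.05128+0.000j on G[4,3]
R5: Y=0.1587+0.000j on G[3,0]
R6: Y=0.008333+0.000j on G[1,5]
L1: Y=0.000-0.2591j on G[2,5]
L2: Y=0.000-0.001977j on G[2,3]
C3: Y=0.000+0.002166j on G[3,0]
I1: z[4]−=0.0671, z[2]+=0.0671
R7: Y=0.0003984+0.000j on G[5,1]
V1: row V0−V4=5.96, i_V1 at 0,4
solve → V1=6.591+74.99j, V2=6.591+74.99j, V3=-0.2837-0.02339j, V4=-5.960+0.000j, V5=6.591+74.99j
aux → i_V1=-0.1428-2.702j

-0.09781-0.008065j A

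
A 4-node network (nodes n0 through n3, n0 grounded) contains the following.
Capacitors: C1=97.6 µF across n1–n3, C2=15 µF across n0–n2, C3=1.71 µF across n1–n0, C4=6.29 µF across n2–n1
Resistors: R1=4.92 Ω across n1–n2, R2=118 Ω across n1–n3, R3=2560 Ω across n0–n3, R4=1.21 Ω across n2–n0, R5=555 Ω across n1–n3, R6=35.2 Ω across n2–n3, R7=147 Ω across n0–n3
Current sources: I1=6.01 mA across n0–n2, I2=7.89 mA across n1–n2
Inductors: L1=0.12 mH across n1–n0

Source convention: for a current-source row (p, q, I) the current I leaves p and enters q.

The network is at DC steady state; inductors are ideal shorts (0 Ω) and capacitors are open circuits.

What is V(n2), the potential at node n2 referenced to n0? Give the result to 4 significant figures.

MNA unknowns: 3 node voltages V₁..V_3 plus 1 source current (L1)
C1: Y=0.000 on G[1,3]
C2: Y=0.000 on G[0,2]
R1: Y=0.2033 on G[1,2]
R2: Y=0.008475 on G[1,3]
R3: Y=0.0003906 on G[0,3]
I1: z[0]−=0.00601, z[2]+=0.00601
R4: Y=0.8264 on G[2,0]
C3: Y=0.000 on G[1,0]
R5: Y=0.001802 on G[1,3]
L1: row V1−V0=0, i_L1 at 1,0
C4: Y=0.000 on G[2,1]
R6: Y=0.02841 on G[2,3]
R7: Y=0.006803 on G[0,3]
I2: z[1]−=0.00789, z[2]+=0.00789
solve → V1=0.000, V2=0.01336, V3=0.008272
aux → i_L1=-0.005090

0.01336 V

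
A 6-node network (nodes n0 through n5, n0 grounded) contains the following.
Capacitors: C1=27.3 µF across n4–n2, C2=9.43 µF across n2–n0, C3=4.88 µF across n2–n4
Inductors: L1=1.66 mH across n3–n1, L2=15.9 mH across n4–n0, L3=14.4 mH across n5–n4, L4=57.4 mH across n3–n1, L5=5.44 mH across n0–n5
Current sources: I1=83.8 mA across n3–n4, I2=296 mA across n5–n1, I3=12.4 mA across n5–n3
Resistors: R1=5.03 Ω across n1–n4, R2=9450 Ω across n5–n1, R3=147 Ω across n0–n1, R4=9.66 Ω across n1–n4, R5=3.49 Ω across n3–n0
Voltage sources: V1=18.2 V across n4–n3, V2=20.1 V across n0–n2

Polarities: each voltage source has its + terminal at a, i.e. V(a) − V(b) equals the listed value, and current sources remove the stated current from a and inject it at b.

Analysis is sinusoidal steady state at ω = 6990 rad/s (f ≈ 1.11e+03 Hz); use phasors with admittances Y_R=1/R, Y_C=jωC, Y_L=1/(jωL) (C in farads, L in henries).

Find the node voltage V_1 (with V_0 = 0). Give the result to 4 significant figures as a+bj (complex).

4.266-13.65j V

Apply KCL at each of the 5 non-ground nodes and solve the resulting linear system.
Node n1: branches {L1, R1, R2, R3, L4, I2, R4} → V_1 = 4.266-13.65j
Node n2: branches {C1, C2, C3, V2} → V_2 = -20.10+0.000j
Node n3: branches {L1, I1, L4, R5, I3, V1} → V_3 = -13.22-19.08j
Node n4: branches {C1, I1, L2, L3, R1, R4, C3, V1} → V_4 = 4.979-19.08j
Node n5: branches {L3, R2, I2, I3, L5} → V_5 = 1.365-13.74j
Source currents: i(V1)=-4.199-3.917j, i(V2)=-4.292-6.966j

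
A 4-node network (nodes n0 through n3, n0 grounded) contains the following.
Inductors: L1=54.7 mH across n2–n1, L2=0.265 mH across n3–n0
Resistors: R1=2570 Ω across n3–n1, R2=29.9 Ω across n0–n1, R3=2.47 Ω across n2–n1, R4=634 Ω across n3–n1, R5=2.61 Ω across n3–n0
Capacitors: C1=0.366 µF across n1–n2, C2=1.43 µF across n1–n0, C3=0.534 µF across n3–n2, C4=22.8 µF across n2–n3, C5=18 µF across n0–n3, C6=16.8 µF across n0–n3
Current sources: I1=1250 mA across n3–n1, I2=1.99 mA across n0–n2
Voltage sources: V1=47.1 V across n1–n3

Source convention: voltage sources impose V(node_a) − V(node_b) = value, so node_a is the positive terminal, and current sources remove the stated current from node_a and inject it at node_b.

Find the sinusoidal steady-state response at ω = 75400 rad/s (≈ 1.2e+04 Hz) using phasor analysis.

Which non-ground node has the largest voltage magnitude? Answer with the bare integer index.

1

Element admittances at ω=75400 rad/s:
  Y(L1) = 0.000-0.0002425j S between n2,n1
  Y(R1) = 0.0003891+0.000j S between n3,n1
  Y(R2) = 0.03344+0.000j S between n0,n1
  Y(L2) = 0.000-0.05005j S between n3,n0
  Y(C1) = 0.000+0.02760j S between n1,n2
  Y(C2) = 0.000+0.1078j S between n1,n0
  Y(C3) = 0.000+0.04026j S between n3,n2
  Y(C4) = 0.000+1.719j S between n2,n3
  I1: injects 1.25 A into n1 (from n3)
  I2: injects 0.00199 A into n2 (from n0)
  Y(R3) = 0.4049+0.000j S between n2,n1
  Y(C5) = 0.000+1.357j S between n0,n3
  Y(C6) = 0.000+1.267j S between n0,n3
  Y(R4) = 0.001577+0.000j S between n3,n1
  Y(R5) = 0.3831+0.000j S between n3,n0
  V1: constraint V(n1)−V(n3) = 47.1
Assemble and solve the 4×4 MNA system:
  V(n1)=45.16+0.2856j  V(n2)=1.048-9.711j  V(n3)=-1.938+0.2856j
  i(V1)=-17.91-10.13j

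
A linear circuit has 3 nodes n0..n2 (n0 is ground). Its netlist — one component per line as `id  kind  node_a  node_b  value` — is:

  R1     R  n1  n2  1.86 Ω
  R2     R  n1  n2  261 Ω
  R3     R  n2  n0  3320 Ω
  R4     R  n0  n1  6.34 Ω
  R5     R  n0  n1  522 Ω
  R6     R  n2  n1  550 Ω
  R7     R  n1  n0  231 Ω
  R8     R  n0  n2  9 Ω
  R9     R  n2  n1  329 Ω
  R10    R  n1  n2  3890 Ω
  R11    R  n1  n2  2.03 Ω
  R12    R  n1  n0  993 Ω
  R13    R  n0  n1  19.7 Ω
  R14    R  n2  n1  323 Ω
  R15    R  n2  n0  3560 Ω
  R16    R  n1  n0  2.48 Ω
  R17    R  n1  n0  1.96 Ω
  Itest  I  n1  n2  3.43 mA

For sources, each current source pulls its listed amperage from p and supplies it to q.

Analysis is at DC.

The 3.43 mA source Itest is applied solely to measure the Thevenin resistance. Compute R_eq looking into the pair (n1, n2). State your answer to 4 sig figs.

MNA unknowns: 2 node voltages V₁..V_2
R1: Y=0.5376 on G[1,2]
R2: Y=0.003831 on G[1,2]
R3: Y=0.0003012 on G[2,0]
R4: Y=0.1577 on G[0,1]
R5: Y=0.001916 on G[0,1]
R6: Y=0.001818 on G[2,1]
R7: Y=0.004329 on G[1,0]
R8: Y=0.1111 on G[0,2]
R9: Y=0.003040 on G[2,1]
R10: Y=0.0002571 on G[1,2]
R11: Y=0.4926 on G[1,2]
R12: Y=0.001007 on G[1,0]
R13: Y=0.05076 on G[0,1]
R14: Y=0.003096 on G[2,1]
R15: Y=0.0002809 on G[2,0]
R16: Y=0.4032 on G[1,0]
R17: Y=0.5102 on G[1,0]
Itest: z[1]−=0.00343, z[2]+=0.00343
solve → V1=-0.0002699, V2=0.002729

R_eq = 0.8742 Ω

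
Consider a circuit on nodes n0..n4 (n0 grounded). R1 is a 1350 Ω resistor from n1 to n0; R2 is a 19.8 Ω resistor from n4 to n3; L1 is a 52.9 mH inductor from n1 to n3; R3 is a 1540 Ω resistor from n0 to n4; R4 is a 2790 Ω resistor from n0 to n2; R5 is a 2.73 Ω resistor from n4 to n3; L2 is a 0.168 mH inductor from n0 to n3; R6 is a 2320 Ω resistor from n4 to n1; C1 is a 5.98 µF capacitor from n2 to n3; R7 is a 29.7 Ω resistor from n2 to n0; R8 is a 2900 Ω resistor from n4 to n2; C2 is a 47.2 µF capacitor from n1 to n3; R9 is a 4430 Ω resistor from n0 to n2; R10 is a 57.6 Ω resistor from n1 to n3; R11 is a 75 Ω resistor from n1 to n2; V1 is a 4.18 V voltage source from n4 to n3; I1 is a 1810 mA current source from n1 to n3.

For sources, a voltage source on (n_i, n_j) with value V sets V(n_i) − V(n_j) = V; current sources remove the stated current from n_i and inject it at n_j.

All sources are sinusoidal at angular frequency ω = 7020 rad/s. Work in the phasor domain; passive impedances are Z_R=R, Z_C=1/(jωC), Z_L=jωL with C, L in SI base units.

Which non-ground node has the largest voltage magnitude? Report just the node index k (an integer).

Apply KCL at each of the 4 non-ground nodes and solve the resulting linear system.
Node n1: branches {R1, L1, R6, C2, R10, R11, I1} → V_1 = -0.4471+5.395j
Node n2: branches {R4, C1, R7, R8, R9, R11} → V_2 = 0.7242+0.9022j
Node n3: branches {R2, L1, R5, L2, C1, C2, R10, V1, I1} → V_3 = 0.04113-0.03210j
Node n4: branches {R2, R3, R5, R6, R8, V1} → V_4 = 4.221-0.03210j
Source currents: i(V1)=-1.748+0.002682j

1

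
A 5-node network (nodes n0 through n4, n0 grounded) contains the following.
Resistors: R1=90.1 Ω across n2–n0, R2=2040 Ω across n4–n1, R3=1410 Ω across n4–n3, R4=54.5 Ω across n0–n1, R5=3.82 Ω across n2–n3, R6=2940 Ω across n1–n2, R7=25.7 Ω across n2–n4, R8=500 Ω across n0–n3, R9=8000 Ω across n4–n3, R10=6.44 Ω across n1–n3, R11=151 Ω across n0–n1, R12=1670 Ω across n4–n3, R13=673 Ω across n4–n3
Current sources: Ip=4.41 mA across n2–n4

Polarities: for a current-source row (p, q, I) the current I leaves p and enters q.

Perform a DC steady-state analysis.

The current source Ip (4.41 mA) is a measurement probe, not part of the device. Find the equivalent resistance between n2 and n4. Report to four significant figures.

Element admittances at DC:
  Y(R1) = 0.01110 S between n2,n0
  Y(R2) = 0.0004902 S between n4,n1
  Y(R3) = 0.0007092 S between n4,n3
  Y(R4) = 0.01835 S between n0,n1
  Y(R5) = 0.2618 S between n2,n3
  Y(R6) = 0.0003401 S between n1,n2
  Y(R7) = 0.03891 S between n2,n4
  Y(R8) = 0.002000 S between n0,n3
  Y(R9) = 0.0001250 S between n4,n3
  Y(R10) = 0.1553 S between n1,n3
  Y(R11) = 0.006623 S between n0,n1
  Y(R12) = 0.0005988 S between n4,n3
  Y(R13) = 0.001486 S between n4,n3
  Ip: injects 0.00441 A into n4 (from n2)
Assemble and solve the 4×4 MNA system:
  V(n1)=0.0004620  V(n2)=-0.001078  V(n3)=0.0002152  V(n4)=0.1032

R_eq = 23.65 Ω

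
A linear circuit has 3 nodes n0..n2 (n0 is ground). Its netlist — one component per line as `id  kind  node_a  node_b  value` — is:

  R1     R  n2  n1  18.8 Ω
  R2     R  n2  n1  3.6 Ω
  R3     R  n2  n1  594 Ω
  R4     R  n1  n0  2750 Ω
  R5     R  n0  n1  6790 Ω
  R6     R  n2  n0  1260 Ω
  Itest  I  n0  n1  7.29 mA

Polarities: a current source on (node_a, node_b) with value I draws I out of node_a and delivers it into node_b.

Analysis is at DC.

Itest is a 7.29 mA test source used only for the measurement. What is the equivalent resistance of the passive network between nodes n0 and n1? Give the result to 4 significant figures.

MNA unknowns: 2 node voltages V₁..V_2
R1: Y=0.05319 on G[2,1]
R2: Y=0.2778 on G[2,1]
R3: Y=0.001684 on G[2,1]
R4: Y=0.0003636 on G[1,0]
R5: Y=0.0001473 on G[0,1]
R6: Y=0.0007937 on G[2,0]
Itest: z[0]−=0.00729, z[1]+=0.00729
solve → V1=5.596, V2=5.583

R_eq = 767.7 Ω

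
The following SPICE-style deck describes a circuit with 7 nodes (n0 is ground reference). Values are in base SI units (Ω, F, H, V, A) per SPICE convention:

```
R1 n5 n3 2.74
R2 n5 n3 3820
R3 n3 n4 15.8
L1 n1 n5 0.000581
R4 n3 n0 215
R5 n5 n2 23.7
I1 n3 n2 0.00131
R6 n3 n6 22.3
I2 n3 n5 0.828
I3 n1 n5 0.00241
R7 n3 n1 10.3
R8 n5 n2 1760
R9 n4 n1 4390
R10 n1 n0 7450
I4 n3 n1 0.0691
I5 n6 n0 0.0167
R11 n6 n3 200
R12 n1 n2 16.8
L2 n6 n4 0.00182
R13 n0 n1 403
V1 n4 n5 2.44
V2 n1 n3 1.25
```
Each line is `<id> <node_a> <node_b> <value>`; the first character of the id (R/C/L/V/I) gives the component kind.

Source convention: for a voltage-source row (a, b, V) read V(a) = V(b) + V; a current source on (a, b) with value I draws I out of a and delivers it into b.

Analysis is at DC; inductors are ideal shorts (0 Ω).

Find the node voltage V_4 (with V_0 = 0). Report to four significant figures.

0.9419 V

Element admittances at DC:
  Y(R1) = 0.3650 S between n5,n3
  Y(R2) = 0.0002618 S between n5,n3
  Y(R3) = 0.06329 S between n3,n4
  L1: short n1↔n5 (DC inductor)
  Y(R4) = 0.004651 S between n3,n0
  Y(R5) = 0.04219 S between n5,n2
  I1: injects 0.00131 A into n2 (from n3)
  Y(R6) = 0.04484 S between n3,n6
  I2: injects 0.828 A into n5 (from n3)
  I3: injects 0.00241 A into n5 (from n1)
  Y(R7) = 0.09709 S between n3,n1
  Y(R8) = 0.0005682 S between n5,n2
  Y(R9) = 0.0002278 S between n4,n1
  Y(R10) = 0.0001342 S between n1,n0
  I4: injects 0.0691 A into n1 (from n3)
  I5: injects 0.0167 A into n0 (from n6)
  Y(R11) = 0.005000 S between n6,n3
  Y(R12) = 0.05952 S between n1,n2
  L2: short n6↔n4 (DC inductor)
  Y(R13) = 0.002481 S between n0,n1
  V1: constraint V(n4)−V(n5) = 2.44
  V2: constraint V(n1)−V(n3) = 1.25
Assemble and solve the 10×10 MNA system:
  V(n1)=-1.498  V(n2)=-1.485  V(n3)=-2.748  V(n4)=0.9419  V(n5)=-1.498  V(n6)=0.9419
  i(L1)=0.06029  i(L2)=-0.2006  i(V1)=-0.4347  i(V2)=-0.1097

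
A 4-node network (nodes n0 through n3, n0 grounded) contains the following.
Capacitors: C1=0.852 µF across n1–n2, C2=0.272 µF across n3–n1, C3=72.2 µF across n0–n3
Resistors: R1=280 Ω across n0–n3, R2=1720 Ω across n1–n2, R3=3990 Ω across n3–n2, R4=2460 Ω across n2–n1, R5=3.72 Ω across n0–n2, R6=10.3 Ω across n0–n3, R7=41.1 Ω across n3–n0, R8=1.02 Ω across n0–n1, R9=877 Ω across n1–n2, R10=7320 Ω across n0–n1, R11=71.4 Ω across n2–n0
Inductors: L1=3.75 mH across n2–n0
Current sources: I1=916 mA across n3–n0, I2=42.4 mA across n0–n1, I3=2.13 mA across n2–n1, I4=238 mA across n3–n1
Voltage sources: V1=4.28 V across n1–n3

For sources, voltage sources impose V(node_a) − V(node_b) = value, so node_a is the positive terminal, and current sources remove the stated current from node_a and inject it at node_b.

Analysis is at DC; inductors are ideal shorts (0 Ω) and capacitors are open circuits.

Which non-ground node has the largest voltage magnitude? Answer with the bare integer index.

3

Element admittances at DC:
  Y(C1) = 0.000 S between n1,n2
  Y(C2) = 0.000 S between n3,n1
  Y(R1) = 0.003571 S between n0,n3
  Y(R2) = 0.0005814 S between n1,n2
  Y(R3) = 0.0002506 S between n3,n2
  Y(R4) = 0.0004065 S between n2,n1
  L1: short n2↔n0 (DC inductor)
  I1: injects 0.916 A into n0 (from n3)
  Y(R5) = 0.2688 S between n0,n2
  Y(R6) = 0.09709 S between n0,n3
  Y(R7) = 0.02433 S between n3,n0
  Y(R8) = 0.9804 S between n0,n1
  Y(R9) = 0.001140 S between n1,n2
  Y(R10) = 0.0001366 S between n0,n1
  I2: injects 0.0424 A into n1 (from n0)
  I3: injects 0.00213 A into n1 (from n2)
  Y(C3) = 0.000 S between n0,n3
  I4: injects 0.238 A into n1 (from n3)
  Y(R11) = 0.01401 S between n2,n0
  V1: constraint V(n1)−V(n3) = 4.28
Assemble and solve the 5×5 MNA system:
  V(n1)=-0.3028  V(n2)=0.000  V(n3)=-4.583
  i(L1)=-0.003923  i(V1)=0.5801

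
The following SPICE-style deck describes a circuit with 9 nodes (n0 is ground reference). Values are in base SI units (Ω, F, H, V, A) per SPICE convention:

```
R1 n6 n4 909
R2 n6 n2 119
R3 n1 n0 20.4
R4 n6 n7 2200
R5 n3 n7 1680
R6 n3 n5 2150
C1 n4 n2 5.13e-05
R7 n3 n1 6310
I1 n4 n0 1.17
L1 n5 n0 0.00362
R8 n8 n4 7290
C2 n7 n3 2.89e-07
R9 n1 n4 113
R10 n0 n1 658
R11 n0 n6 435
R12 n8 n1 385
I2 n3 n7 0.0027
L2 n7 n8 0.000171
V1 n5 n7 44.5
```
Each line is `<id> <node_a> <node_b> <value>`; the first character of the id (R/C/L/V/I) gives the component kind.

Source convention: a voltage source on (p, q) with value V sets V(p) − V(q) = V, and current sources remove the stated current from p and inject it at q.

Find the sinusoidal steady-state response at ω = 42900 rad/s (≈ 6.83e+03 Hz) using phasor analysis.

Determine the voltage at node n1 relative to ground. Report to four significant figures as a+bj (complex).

Apply KCL at each of the 8 non-ground nodes and solve the resulting linear system.
Node n1: branches {R3, R7, R9, R10, R12} → V_1 = -19.31+0.2594j
Node n2: branches {R2, C1} → V_2 = -122.4+0.3169j
Node n3: branches {R5, R6, R7, C2, I2} → V_3 = -42.20+2.543j
Node n4: branches {R1, C1, I1, R8, R9} → V_4 = -122.4+0.4159j
Node n5: branches {R6, L1, V1} → V_5 = 2.183+4.277j
Node n6: branches {R1, R2, R4, R11} → V_6 = -96.49+0.4132j
Node n7: branches {R4, R5, C2, I2, L2, V1} → V_7 = -42.32+4.277j
Node n8: branches {R8, R12, L2} → V_8 = -42.23+4.633j
Source currents: i(V1)=-0.04818+0.01325j

-19.31+0.2594j V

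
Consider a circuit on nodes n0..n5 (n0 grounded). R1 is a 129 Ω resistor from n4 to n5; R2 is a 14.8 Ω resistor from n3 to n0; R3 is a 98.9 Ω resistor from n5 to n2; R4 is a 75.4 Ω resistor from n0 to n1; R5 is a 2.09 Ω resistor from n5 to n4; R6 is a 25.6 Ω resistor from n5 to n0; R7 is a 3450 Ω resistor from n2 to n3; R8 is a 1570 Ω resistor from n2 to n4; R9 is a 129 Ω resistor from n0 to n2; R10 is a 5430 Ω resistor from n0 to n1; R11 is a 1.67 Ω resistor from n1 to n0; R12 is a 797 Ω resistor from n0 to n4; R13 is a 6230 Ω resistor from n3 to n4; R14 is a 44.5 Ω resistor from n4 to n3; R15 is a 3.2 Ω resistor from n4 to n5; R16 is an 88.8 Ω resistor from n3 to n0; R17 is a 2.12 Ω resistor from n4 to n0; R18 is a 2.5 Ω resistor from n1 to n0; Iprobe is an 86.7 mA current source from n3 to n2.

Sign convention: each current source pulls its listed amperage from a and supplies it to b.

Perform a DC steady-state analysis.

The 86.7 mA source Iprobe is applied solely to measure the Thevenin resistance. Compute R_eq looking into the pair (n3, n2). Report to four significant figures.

R_eq = 63.29 Ω

MNA unknowns: 5 node voltages V₁..V_5
R1: Y=0.007752 on G[4,5]
R2: Y=0.06757 on G[3,0]
R3: Y=0.01011 on G[5,2]
R4: Y=0.01326 on G[0,1]
R5: Y=0.4785 on G[5,4]
R6: Y=0.03906 on G[5,0]
R7: Y=0.0002899 on G[2,3]
R8: Y=0.0006369 on G[2,4]
R9: Y=0.007752 on G[0,2]
R10: Y=0.0001842 on G[0,1]
R11: Y=0.5988 on G[1,0]
R12: Y=0.001255 on G[0,4]
R13: Y=0.0001605 on G[3,4]
R14: Y=0.02247 on G[4,3]
R15: Y=0.3125 on G[4,5]
R16: Y=0.01126 on G[3,0]
R17: Y=0.4717 on G[4,0]
R18: Y=0.4000 on G[1,0]
Iprobe: z[3]−=0.0867, z[2]+=0.0867
solve → V1=0.000, V2=4.660, V3=-0.8271, V4=0.05278, V5=0.1053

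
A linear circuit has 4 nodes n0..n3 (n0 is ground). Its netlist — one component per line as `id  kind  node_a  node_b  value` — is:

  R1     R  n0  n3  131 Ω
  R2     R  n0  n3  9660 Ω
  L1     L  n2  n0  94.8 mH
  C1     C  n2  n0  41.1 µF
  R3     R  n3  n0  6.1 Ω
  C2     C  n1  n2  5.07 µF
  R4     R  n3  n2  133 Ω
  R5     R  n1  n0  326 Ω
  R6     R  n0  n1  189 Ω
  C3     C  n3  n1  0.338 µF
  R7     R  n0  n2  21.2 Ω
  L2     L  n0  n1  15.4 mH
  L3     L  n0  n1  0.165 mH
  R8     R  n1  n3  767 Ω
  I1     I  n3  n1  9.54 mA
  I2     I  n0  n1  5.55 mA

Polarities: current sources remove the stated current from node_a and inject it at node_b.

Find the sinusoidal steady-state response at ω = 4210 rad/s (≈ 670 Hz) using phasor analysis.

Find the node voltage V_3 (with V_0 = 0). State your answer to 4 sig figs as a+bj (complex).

-0.05297+0.0006192j V

MNA unknowns: 3 node voltages V₁..V_3
R1: Y=0.007634+0.000j on G[0,3]
R2: Y=0.0001035+0.000j on G[0,3]
L1: Y=0.000-0.002506j on G[2,0]
C1: Y=0.000+0.1730j on G[2,0]
R3: Y=0.1639+0.000j on G[3,0]
C2: Y=0.000+0.02134j on G[1,2]
R4: Y=0.007519+0.000j on G[3,2]
R5: Y=0.003067+0.000j on G[1,0]
R6: Y=0.005291+0.000j on G[0,1]
C3: Y=0.000+0.001423j on G[3,1]
R7: Y=0.04717+0.000j on G[0,2]
L2: Y=0.000-0.01542j on G[0,1]
L3: Y=0.000-1.440j on G[0,1]
R8: Y=0.001304+0.000j on G[1,3]
I1: z[3]−=0.00954, z[1]+=0.00954
I2: z[0]−=0.00555, z[1]+=0.00555
solve → V1=0.0001347+0.01044j, V2=-0.0008170+0.003004j, V3=-0.05297+0.0006192j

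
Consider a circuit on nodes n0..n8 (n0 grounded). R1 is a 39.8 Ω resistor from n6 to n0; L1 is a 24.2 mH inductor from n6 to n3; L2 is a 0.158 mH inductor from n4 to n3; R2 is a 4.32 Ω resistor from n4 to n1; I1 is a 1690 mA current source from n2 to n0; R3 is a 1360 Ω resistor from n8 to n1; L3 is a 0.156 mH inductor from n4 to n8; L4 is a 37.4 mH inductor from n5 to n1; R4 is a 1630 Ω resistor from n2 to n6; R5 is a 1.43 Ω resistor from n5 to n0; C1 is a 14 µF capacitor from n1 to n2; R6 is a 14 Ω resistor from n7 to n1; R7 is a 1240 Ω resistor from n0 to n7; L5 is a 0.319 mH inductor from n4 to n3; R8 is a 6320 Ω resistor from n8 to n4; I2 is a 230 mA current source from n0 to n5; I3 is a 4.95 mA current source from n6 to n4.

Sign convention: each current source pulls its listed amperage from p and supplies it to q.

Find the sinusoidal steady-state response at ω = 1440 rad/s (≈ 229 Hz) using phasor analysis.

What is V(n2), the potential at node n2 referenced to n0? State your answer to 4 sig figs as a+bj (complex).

-24.09+39.00j V

MNA unknowns: 8 node voltages V₁..V_8
R1: Y=0.02513+0.000j on G[6,0]
L1: Y=0.000-0.02870j on G[6,3]
L2: Y=0.000-4.395j on G[4,3]
R2: Y=0.2315+0.000j on G[4,1]
I1: z[2]−=1.69, z[0]+=1.69
R3: Y=0.0007353+0.000j on G[8,1]
L3: Y=0.000-4.452j on G[4,8]
L4: Y=0.000-0.01857j on G[5,1]
R4: Y=0.0006135+0.000j on G[2,6]
R5: Y=0.6993+0.000j on G[5,0]
C1: Y=0.000+0.02016j on G[1,2]
R6: Y=0.07143+0.000j on G[7,1]
R7: Y=0.0008065+0.000j on G[0,7]
L5: Y=0.000-2.177j on G[4,3]
R8: Y=0.0001582+0.000j on G[8,4]
I2: z[0]−=0.23, z[5]+=0.23
I3: z[6]−=0.00495, z[4]+=0.00495
solve → V1=-22.46-45.09j, V2=-24.09+39.00j, V3=-18.95-43.25j, V4=-18.89-43.38j, V5=-0.8835+0.5730j, V6=-32.80-14.52j, V7=-22.21-44.59j, V8=-18.89-43.38j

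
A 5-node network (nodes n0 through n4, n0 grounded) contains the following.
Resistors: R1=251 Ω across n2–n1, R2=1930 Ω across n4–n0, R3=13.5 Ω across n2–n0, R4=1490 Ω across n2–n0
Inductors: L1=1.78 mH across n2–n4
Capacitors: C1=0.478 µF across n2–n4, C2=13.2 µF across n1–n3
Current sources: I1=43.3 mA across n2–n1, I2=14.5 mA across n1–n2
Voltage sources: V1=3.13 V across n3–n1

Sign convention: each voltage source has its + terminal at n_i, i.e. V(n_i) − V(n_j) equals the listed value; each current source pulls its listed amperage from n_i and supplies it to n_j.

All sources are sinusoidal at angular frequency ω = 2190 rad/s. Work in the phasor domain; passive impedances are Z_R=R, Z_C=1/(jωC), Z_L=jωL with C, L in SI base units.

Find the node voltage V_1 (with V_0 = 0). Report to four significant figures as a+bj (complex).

Apply KCL at each of the 4 non-ground nodes and solve the resulting linear system.
Node n1: branches {R1, I1, C2, I2, V1} → V_1 = 7.229+0.000j
Node n2: branches {R1, L1, C1, I1, R3, I2, R4} → V_2 = 0.000+0.000j
Node n3: branches {C2, V1} → V_3 = 10.36+0.000j
Node n4: branches {L1, C1, R2} → V_4 = 0.000+0.000j
Source currents: i(V1)=0.000-0.09048j

7.229+0.000j V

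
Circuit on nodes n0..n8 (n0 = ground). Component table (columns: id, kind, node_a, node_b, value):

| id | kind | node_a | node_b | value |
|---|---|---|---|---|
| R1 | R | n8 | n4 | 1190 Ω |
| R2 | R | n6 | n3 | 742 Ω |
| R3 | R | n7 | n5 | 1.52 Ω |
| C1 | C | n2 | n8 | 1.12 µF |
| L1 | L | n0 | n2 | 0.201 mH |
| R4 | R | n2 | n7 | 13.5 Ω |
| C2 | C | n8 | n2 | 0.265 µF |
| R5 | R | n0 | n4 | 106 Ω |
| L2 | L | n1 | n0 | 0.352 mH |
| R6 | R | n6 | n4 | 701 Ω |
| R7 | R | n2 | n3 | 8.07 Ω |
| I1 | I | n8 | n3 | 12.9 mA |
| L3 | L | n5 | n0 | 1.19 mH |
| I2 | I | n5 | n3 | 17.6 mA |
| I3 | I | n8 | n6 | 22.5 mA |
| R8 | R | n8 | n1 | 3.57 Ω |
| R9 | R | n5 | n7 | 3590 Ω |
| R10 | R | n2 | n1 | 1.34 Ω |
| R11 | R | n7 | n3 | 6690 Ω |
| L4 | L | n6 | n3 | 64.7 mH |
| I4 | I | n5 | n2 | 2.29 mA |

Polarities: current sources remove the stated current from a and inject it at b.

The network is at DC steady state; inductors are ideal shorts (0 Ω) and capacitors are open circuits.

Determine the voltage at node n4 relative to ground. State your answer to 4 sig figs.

0.04251 V

Element admittances at DC:
  Y(R1) = 0.0008403 S between n8,n4
  Y(R2) = 0.001348 S between n6,n3
  Y(R3) = 0.6579 S between n7,n5
  Y(C1) = 0.000 S between n2,n8
  L1: short n0↔n2 (DC inductor)
  Y(R4) = 0.07407 S between n2,n7
  Y(C2) = 0.000 S between n8,n2
  Y(R5) = 0.009434 S between n0,n4
  L2: short n1↔n0 (DC inductor)
  Y(R6) = 0.001427 S between n6,n4
  Y(R7) = 0.1239 S between n2,n3
  I1: injects 0.0129 A into n3 (from n8)
  L3: short n5↔n0 (DC inductor)
  I2: injects 0.0176 A into n3 (from n5)
  I3: injects 0.0225 A into n6 (from n8)
  Y(R8) = 0.2801 S between n8,n1
  Y(R9) = 0.0002786 S between n5,n7
  Y(R10) = 0.7463 S between n2,n1
  Y(R11) = 0.0001495 S between n7,n3
  L4: short n6↔n3 (DC inductor)
  I4: injects 0.00229 A into n2 (from n5)
Assemble and solve the 12×12 MNA system:
  V(n1)=0.000  V(n2)=0.000  V(n3)=0.4228  V(n4)=0.04251  V(n5)=0.000  V(n6)=0.4228  V(n7)=8.629e-05  V(n8)=-0.1259
  i(L1)=-0.05469  i(L2)=-0.03526  i(L3)=-0.01983  i(L4)=0.02196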